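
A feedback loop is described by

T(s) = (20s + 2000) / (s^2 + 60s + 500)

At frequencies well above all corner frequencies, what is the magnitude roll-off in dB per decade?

-20 dB/decade

Each pole contributes −20 dB/decade at high frequency; each zero contributes +20 dB/decade.
Net: 1 zero(s) − 2 pole(s) → -20 dB/decade.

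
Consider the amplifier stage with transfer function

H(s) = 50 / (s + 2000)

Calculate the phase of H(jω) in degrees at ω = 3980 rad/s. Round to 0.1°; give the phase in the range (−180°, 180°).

-63.3°

Substitute s = j3980:
Numerator: 50 = 50 + j0
Denominator: (j3980) + 2000 = 2000 + j3980
|N| = √(50² + 0²) ≈ 50, ∠N ≈ 0.00°
|D| = √(2000² + 3980²) ≈ 4454.3, ∠D ≈ 63.32°
∠H = 0.00° − 63.32° = -63.32°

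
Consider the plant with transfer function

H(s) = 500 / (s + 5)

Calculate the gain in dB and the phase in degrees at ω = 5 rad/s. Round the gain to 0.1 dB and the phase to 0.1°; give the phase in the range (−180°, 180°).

37.0 dB, -45.0°

Substitute s = j5:
Numerator: 500 = 500 + j0
Denominator: (j5) + 5 = 5 + j5
|N| = √(500² + 0²) ≈ 500, ∠N ≈ 0.00°
|D| = √(5² + 5²) ≈ 7.0711, ∠D ≈ 45.00°
|H| = 500 / 7.0711 ≈ 70.71
Gain = 20 log₁₀(70.71) ≈ 36.99 dB
∠H = 0.00° − 45.00° = -45.00°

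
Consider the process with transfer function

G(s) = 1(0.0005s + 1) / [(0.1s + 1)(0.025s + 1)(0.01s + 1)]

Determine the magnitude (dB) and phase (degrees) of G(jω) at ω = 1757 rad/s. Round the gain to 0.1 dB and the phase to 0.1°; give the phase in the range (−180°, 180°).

-100.2 dB, 136.2°

At ω = 1757 rad/s:
zero (1 + j1757·0.0005) = 1 + j0.8785 → |·| ≈ 1.3311, ∠ ≈ 41.30°
pole (1 + j1757·0.1) = 1 + j175.7 → |·| ≈ 175.7, ∠ ≈ 89.67°
pole (1 + j1757·0.025) = 1 + j43.925 → |·| ≈ 43.936, ∠ ≈ 88.70°
pole (1 + j1757·0.01) = 1 + j17.57 → |·| ≈ 17.598, ∠ ≈ 86.74°
|G| = 1 · 1.3311 / (175.7 · 43.936 · 17.598) ≈ 9.7984e-06
Gain = 20 log₁₀(9.7984e-06) ≈ -100.18 dB
∠G = (41.30°) − (89.67° + 88.70° + 86.74°) = -223.81° ≡ 136.19° (principal value)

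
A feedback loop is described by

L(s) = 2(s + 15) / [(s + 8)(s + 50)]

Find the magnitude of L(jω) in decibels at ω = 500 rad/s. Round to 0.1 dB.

At s = jω = j500:
zero (s+15): 15 + j500 → |·| = √(15²+500²) = √250225 ≈ 500.22, ∠ = arctan(500/15) ≈ 88.28°
pole (s+8): 8 + j500 → |·| = √(8²+500²) = √250064 ≈ 500.06, ∠ = arctan(500/8) ≈ 89.08°
pole (s+50): 50 + j500 → |·| = √(50²+500²) = √252500 ≈ 502.49, ∠ = arctan(500/50) ≈ 84.29°
|L| = 2 · 500.22 / 2.5128e+05 ≈ 0.0039814
Gain = 20 log₁₀(0.0039814) ≈ -48.00 dB

-48.0 dB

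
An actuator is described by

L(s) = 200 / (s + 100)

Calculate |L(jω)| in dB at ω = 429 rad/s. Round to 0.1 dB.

-6.9 dB

Substitute s = j429:
Numerator: 200 = 200 + j0
Denominator: (j429) + 100 = 100 + j429
|N| = √(200² + 0²) ≈ 200, ∠N ≈ 0.00°
|D| = √(100² + 429²) ≈ 440.5, ∠D ≈ 76.88°
|L| = 200 / 440.5 ≈ 0.45403
Gain = 20 log₁₀(0.45403) ≈ -6.86 dB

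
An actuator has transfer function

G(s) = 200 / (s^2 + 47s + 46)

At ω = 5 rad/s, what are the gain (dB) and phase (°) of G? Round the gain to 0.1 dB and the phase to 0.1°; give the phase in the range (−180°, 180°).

-1.4 dB, -84.9°

Substitute s = j5:
Numerator: 200 = 200 + j0
Denominator: (j5)^2 + 47(j5) + 46 = 21 + j235
|N| = √(200² + 0²) ≈ 200, ∠N ≈ 0.00°
|D| = √(21² + 235²) ≈ 235.94, ∠D ≈ 84.89°
|G| = 200 / 235.94 ≈ 0.84767
Gain = 20 log₁₀(0.84767) ≈ -1.44 dB
∠G = 0.00° − 84.89° = -84.89°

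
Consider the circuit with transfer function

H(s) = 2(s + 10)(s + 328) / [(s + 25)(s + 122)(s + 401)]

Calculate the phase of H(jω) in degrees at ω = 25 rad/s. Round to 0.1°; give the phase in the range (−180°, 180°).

12.4°

At s = jω = j25:
zero (s+10): 10 + j25 → |·| = √(10²+25²) = √725 ≈ 26.926, ∠ = arctan(25/10) ≈ 68.20°
zero (s+328): 328 + j25 → |·| = √(328²+25²) = √108209 ≈ 328.95, ∠ = arctan(25/328) ≈ 4.36°
pole (s+25): 25 + j25 → |·| = √(25²+25²) = √1250 ≈ 35.355, ∠ = arctan(25/25) ≈ 45.00°
pole (s+122): 122 + j25 → |·| = √(122²+25²) = √15509 ≈ 124.54, ∠ = arctan(25/122) ≈ 11.58°
pole (s+401): 401 + j25 → |·| = √(401²+25²) = √161426 ≈ 401.78, ∠ = arctan(25/401) ≈ 3.57°
∠H = 72.56° − 60.15° = 12.41°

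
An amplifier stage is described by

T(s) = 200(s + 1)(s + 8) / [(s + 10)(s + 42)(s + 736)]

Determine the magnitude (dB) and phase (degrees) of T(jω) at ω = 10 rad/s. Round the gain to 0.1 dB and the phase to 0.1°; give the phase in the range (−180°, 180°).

At s = jω = j10:
zero (s+1): 1 + j10 → |·| = √(1²+10²) = √101 ≈ 10.05, ∠ = arctan(10/1) ≈ 84.29°
zero (s+8): 8 + j10 → |·| = √(8²+10²) = √164 ≈ 12.806, ∠ = arctan(10/8) ≈ 51.34°
pole (s+10): 10 + j10 → |·| = √(10²+10²) = √200 ≈ 14.142, ∠ = arctan(10/10) ≈ 45.00°
pole (s+42): 42 + j10 → |·| = √(42²+10²) = √1864 ≈ 43.174, ∠ = arctan(10/42) ≈ 13.39°
pole (s+736): 736 + j10 → |·| = √(736²+10²) = √541796 ≈ 736.07, ∠ = arctan(10/736) ≈ 0.78°
|T| = 200 · 128.7 / 4.4942e+05 ≈ 0.057274
Gain = 20 log₁₀(0.057274) ≈ -24.84 dB
∠T = 135.63° − 59.17° = 76.46°

-24.8 dB, 76.5°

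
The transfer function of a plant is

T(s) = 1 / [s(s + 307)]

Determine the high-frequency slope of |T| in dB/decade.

-40 dB/decade

Each pole contributes −20 dB/decade at high frequency; each zero contributes +20 dB/decade.
Net: 0 zero(s) − 2 pole(s) → -40 dB/decade.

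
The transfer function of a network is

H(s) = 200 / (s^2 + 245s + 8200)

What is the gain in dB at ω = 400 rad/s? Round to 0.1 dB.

-59.1 dB

Substitute s = j400:
Numerator: 200 = 200 + j0
Denominator: (j400)^2 + 245(j400) + 8200 = -151800 + j98000
|N| = √(200² + 0²) ≈ 200, ∠N ≈ 0.00°
|D| = √(151800² + 98000²) ≈ 1.8069e+05, ∠D ≈ 147.15°
|H| = 200 / 1.8069e+05 ≈ 0.0011069
Gain = 20 log₁₀(0.0011069) ≈ -59.12 dB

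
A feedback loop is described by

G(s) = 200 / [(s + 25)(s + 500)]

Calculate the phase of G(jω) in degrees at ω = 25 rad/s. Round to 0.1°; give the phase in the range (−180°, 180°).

At s = jω = j25:
pole (s+25): 25 + j25 → |·| = √(25²+25²) = √1250 ≈ 35.355, ∠ = arctan(25/25) ≈ 45.00°
pole (s+500): 500 + j25 → |·| = √(500²+25²) = √250625 ≈ 500.62, ∠ = arctan(25/500) ≈ 2.86°
∠G = 0.00° − 47.86° = -47.86°

-47.9°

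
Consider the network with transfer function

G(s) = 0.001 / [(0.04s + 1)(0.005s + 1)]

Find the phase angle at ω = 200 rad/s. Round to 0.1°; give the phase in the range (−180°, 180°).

-127.9°

At ω = 200 rad/s:
pole (1 + j200·0.04) = 1 + j8 → |·| ≈ 8.0623, ∠ ≈ 82.87°
pole (1 + j200·0.005) = 1 + j1 → |·| ≈ 1.4142, ∠ ≈ 45.00°
∠G = (0°) − (82.87° + 45.00°) = -127.87°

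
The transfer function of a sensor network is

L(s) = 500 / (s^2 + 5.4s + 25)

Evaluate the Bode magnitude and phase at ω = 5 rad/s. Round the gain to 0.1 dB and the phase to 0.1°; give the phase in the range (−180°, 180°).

25.4 dB, -90.0°

At s = jω = j5:
quadratic: (j5)² + 5.4·j5 + 25 = 0 + j27 → |·| ≈ 27, ∠ ≈ 90.00°
|L| = 500 / 27 ≈ 18.519
Gain = 20 log₁₀(18.519) ≈ 25.35 dB
∠L = 0.00° − 90.00° = -90.00°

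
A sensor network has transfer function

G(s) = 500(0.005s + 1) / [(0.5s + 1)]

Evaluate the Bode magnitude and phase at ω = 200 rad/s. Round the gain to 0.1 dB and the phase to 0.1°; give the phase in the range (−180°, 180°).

At ω = 200 rad/s:
zero (1 + j200·0.005) = 1 + j1 → |·| ≈ 1.4142, ∠ ≈ 45.00°
pole (1 + j200·0.5) = 1 + j100 → |·| ≈ 100, ∠ ≈ 89.43°
|G| = 500 · 1.4142 / (100) ≈ 7.071
Gain = 20 log₁₀(7.071) ≈ 16.99 dB
∠G = (45.00°) − (89.43°) = -44.43°

17.0 dB, -44.4°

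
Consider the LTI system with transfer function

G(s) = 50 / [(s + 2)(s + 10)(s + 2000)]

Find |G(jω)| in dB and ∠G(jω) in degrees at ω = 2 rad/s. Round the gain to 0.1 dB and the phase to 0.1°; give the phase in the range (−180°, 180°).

At s = jω = j2:
pole (s+2): 2 + j2 → |·| = √(2²+2²) = √8 ≈ 2.8284, ∠ = arctan(2/2) ≈ 45.00°
pole (s+10): 10 + j2 → |·| = √(10²+2²) = √104 ≈ 10.198, ∠ = arctan(2/10) ≈ 11.31°
pole (s+2000): 2000 + j2 → |·| = √(2000²+2²) = √4000004 ≈ 2000, ∠ = arctan(2/2000) ≈ 0.06°
|G| = 50 / 57688 ≈ 0.00086673
Gain = 20 log₁₀(0.00086673) ≈ -61.24 dB
∠G = 0.00° − 56.37° = -56.37°

-61.2 dB, -56.4°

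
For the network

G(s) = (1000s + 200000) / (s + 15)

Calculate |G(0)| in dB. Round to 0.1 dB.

82.5 dB

G(0) = 200000 / 15 ≈ 13333
20 log₁₀(13333) ≈ 82.50 dB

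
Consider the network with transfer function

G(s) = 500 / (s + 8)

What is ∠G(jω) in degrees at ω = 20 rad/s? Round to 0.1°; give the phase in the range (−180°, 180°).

-68.2°

At s = jω = j20:
pole (s+8): 8 + j20 → |·| = √(8²+20²) = √464 ≈ 21.541, ∠ = arctan(20/8) ≈ 68.20°
∠G = 0.00° − 68.20° = -68.20°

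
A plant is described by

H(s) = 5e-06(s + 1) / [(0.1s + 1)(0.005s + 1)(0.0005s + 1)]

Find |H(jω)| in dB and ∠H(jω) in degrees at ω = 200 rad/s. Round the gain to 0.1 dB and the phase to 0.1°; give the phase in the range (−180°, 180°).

At ω = 200 rad/s:
zero (1 + j200·1) = 1 + j200 → |·| ≈ 200, ∠ ≈ 89.71°
pole (1 + j200·0.1) = 1 + j20 → |·| ≈ 20.025, ∠ ≈ 87.14°
pole (1 + j200·0.005) = 1 + j1 → |·| ≈ 1.4142, ∠ ≈ 45.00°
pole (1 + j200·0.0005) = 1 + j0.1 → |·| ≈ 1.005, ∠ ≈ 5.71°
|H| = 5e-06 · 200 / (20.025 · 1.4142 · 1.005) ≈ 3.5136e-05
Gain = 20 log₁₀(3.5136e-05) ≈ -89.08 dB
∠H = (89.71°) − (87.14° + 45.00° + 5.71°) = -48.14°

-89.1 dB, -48.1°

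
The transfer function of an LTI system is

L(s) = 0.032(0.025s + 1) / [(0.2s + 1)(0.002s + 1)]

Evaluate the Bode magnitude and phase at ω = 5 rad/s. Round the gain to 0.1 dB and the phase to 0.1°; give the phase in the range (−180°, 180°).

At ω = 5 rad/s:
zero (1 + j5·0.025) = 1 + j0.125 → |·| ≈ 1.0078, ∠ ≈ 7.13°
pole (1 + j5·0.2) = 1 + j1 → |·| ≈ 1.4142, ∠ ≈ 45.00°
pole (1 + j5·0.002) = 1 + j0.01 → |·| ≈ 1, ∠ ≈ 0.57°
|L| = 0.032 · 1.0078 / (1.4142 · 1) ≈ 0.022804
Gain = 20 log₁₀(0.022804) ≈ -32.84 dB
∠L = (7.13°) − (45.00° + 0.57°) = -38.44°

-32.8 dB, -38.4°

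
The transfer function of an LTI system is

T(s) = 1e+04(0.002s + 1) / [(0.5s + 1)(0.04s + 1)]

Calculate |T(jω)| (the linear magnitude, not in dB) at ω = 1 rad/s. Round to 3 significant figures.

At ω = 1 rad/s:
zero (1 + j1·0.002) = 1 + j0.002 → |·| ≈ 1, ∠ ≈ 0.11°
pole (1 + j1·0.5) = 1 + j0.5 → |·| ≈ 1.118, ∠ ≈ 26.57°
pole (1 + j1·0.04) = 1 + j0.04 → |·| ≈ 1.0008, ∠ ≈ 2.29°
|T| = 1e+04 · 1 / (1.118 · 1.0008) ≈ 8937.4

8.94e+03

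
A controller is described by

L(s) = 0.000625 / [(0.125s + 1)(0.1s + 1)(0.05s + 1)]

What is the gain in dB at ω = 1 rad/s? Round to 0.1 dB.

-64.2 dB

At ω = 1 rad/s:
pole (1 + j1·0.125) = 1 + j0.125 → |·| ≈ 1.0078, ∠ ≈ 7.13°
pole (1 + j1·0.1) = 1 + j0.1 → |·| ≈ 1.005, ∠ ≈ 5.71°
pole (1 + j1·0.05) = 1 + j0.05 → |·| ≈ 1.0012, ∠ ≈ 2.86°
|L| = 0.000625 · 1 / (1.0078 · 1.005 · 1.0012) ≈ 0.00061634
Gain = 20 log₁₀(0.00061634) ≈ -64.20 dB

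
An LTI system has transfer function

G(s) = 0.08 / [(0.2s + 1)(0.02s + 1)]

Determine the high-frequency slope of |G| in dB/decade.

-40 dB/decade

Each pole contributes −20 dB/decade at high frequency; each zero contributes +20 dB/decade.
Net: 0 zero(s) − 2 pole(s) → -40 dB/decade.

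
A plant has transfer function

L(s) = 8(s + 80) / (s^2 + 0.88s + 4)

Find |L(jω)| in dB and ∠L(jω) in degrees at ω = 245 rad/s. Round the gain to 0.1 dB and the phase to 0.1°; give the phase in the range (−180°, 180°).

At s = jω = j245:
zero (s+80): 80 + j245 → |·| = √(80²+245²) = √66425 ≈ 257.73, ∠ = arctan(245/80) ≈ 71.92°
quadratic: (j245)² + 0.88·j245 + 4 = -60021 + j215.6 → |·| ≈ 60021, ∠ ≈ 179.79°
|L| = 8 · 257.73 / 60021 ≈ 0.034352
Gain = 20 log₁₀(0.034352) ≈ -29.28 dB
∠L = 71.92° − 179.79° = -107.87°

-29.3 dB, -107.9°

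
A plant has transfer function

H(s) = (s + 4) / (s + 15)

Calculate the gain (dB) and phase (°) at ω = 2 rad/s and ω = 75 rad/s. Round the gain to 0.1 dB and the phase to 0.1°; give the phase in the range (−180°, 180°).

ω = 2: -10.6 dB, 19.0°; ω = 75: -0.2 dB, 8.3°

At s = jω = j2:
zero (s+4): 4 + j2 → |·| = √(4²+2²) = √20 ≈ 4.4721, ∠ = arctan(2/4) ≈ 26.57°
pole (s+15): 15 + j2 → |·| = √(15²+2²) = √229 ≈ 15.133, ∠ = arctan(2/15) ≈ 7.59°
|H| = 1 · 4.4721 / 15.133 ≈ 0.29552
Gain = 20 log₁₀(0.29552) ≈ -10.59 dB
∠H = 26.57° − 7.59° = 18.98°

At s = jω = j75:
zero (s+4): 4 + j75 → |·| = √(4²+75²) = √5641 ≈ 75.107, ∠ = arctan(75/4) ≈ 86.95°
pole (s+15): 15 + j75 → |·| = √(15²+75²) = √5850 ≈ 76.485, ∠ = arctan(75/15) ≈ 78.69°
|H| = 1 · 75.107 / 76.485 ≈ 0.98198
Gain = 20 log₁₀(0.98198) ≈ -0.16 dB
∠H = 86.95° − 78.69° = 8.26°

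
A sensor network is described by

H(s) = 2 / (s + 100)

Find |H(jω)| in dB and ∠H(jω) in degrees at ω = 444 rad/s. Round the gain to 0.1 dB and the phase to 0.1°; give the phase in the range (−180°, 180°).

Substitute s = j444:
Numerator: 2 = 2 + j0
Denominator: (j444) + 100 = 100 + j444
|N| = √(2² + 0²) ≈ 2, ∠N ≈ 0.00°
|D| = √(100² + 444²) ≈ 455.12, ∠D ≈ 77.31°
|H| = 2 / 455.12 ≈ 0.0043944
Gain = 20 log₁₀(0.0043944) ≈ -47.14 dB
∠H = 0.00° − 77.31° = -77.31°

-47.1 dB, -77.3°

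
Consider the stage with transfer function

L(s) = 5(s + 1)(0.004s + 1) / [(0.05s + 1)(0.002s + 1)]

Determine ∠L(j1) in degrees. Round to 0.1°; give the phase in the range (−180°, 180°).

42.3°

At ω = 1 rad/s:
zero (1 + j1·1) = 1 + j1 → |·| ≈ 1.4142, ∠ ≈ 45.00°
zero (1 + j1·0.004) = 1 + j0.004 → |·| ≈ 1, ∠ ≈ 0.23°
pole (1 + j1·0.05) = 1 + j0.05 → |·| ≈ 1.0012, ∠ ≈ 2.86°
pole (1 + j1·0.002) = 1 + j0.002 → |·| ≈ 1, ∠ ≈ 0.11°
∠L = (45.00° + 0.23°) − (2.86° + 0.11°) = 42.26°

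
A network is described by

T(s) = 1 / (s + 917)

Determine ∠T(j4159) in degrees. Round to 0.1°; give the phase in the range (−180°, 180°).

-77.6°

At s = jω = j4159:
pole (s+917): 917 + j4159 → |·| = √(917²+4159²) = √18138170 ≈ 4258.9, ∠ = arctan(4159/917) ≈ 77.57°
∠T = 0.00° − 77.57° = -77.57°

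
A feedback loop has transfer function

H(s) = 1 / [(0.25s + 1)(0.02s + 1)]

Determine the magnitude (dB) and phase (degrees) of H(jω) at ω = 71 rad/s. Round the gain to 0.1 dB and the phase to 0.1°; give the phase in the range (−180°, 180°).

At ω = 71 rad/s:
pole (1 + j71·0.25) = 1 + j17.75 → |·| ≈ 17.778, ∠ ≈ 86.78°
pole (1 + j71·0.02) = 1 + j1.42 → |·| ≈ 1.7368, ∠ ≈ 54.85°
|H| = 1 · 1 / (17.778 · 1.7368) ≈ 0.032387
Gain = 20 log₁₀(0.032387) ≈ -29.79 dB
∠H = (0°) − (86.78° + 54.85°) = -141.63°

-29.8 dB, -141.6°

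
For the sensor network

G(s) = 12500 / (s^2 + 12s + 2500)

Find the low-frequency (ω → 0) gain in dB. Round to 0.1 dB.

G(0) = 12500 / 2500 = 5
20 log₁₀(5) ≈ 13.98 dB

14.0 dB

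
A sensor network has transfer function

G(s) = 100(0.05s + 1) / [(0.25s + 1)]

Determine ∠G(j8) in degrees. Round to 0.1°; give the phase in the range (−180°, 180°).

-41.6°

At ω = 8 rad/s:
zero (1 + j8·0.05) = 1 + j0.4 → |·| ≈ 1.077, ∠ ≈ 21.80°
pole (1 + j8·0.25) = 1 + j2 → |·| ≈ 2.2361, ∠ ≈ 63.43°
∠G = (21.80°) − (63.43°) = -41.63°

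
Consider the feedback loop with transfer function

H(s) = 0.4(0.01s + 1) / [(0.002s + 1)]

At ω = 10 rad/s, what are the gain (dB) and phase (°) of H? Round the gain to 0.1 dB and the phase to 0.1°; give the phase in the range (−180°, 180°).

-7.9 dB, 4.6°

At ω = 10 rad/s:
zero (1 + j10·0.01) = 1 + j0.1 → |·| ≈ 1.005, ∠ ≈ 5.71°
pole (1 + j10·0.002) = 1 + j0.02 → |·| ≈ 1.0002, ∠ ≈ 1.15°
|H| = 0.4 · 1.005 / (1.0002) ≈ 0.40192
Gain = 20 log₁₀(0.40192) ≈ -7.92 dB
∠H = (5.71°) − (1.15°) = 4.56°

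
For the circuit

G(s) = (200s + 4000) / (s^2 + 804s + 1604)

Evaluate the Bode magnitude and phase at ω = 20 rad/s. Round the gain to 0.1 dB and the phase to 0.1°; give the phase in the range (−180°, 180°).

Substitute s = j20:
Numerator: 200(j20) + 4000 = 4000 + j4000
Denominator: (j20)^2 + 804(j20) + 1604 = 1204 + j16080
|N| = √(4000² + 4000²) ≈ 5656.9, ∠N ≈ 45.00°
|D| = √(1204² + 16080²) ≈ 16125, ∠D ≈ 85.72°
|G| = 5656.9 / 16125 ≈ 0.35082
Gain = 20 log₁₀(0.35082) ≈ -9.10 dB
∠G = 45.00° − 85.72° = -40.72°

-9.1 dB, -40.7°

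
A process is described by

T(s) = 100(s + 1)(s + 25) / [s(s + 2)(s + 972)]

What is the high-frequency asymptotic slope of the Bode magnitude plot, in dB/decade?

Each pole contributes −20 dB/decade at high frequency; each zero contributes +20 dB/decade.
Net: 2 zero(s) − 3 pole(s) → -20 dB/decade.

-20 dB/decade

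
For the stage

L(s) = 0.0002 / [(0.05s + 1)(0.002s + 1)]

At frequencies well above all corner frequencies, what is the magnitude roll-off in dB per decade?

-40 dB/decade

Each pole contributes −20 dB/decade at high frequency; each zero contributes +20 dB/decade.
Net: 0 zero(s) − 2 pole(s) → -40 dB/decade.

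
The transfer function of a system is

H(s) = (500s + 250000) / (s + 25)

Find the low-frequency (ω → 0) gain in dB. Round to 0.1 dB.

80.0 dB

H(0) = 250000 / 25 = 10000
20 log₁₀(10000) ≈ 80.00 dB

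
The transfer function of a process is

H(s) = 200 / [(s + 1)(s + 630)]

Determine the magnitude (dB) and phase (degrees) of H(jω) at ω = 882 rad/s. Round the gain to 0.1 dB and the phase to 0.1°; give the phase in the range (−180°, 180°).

-73.6 dB, -144.4°

At s = jω = j882:
pole (s+1): 1 + j882 → |·| = √(1²+882²) = √777925 ≈ 882, ∠ = arctan(882/1) ≈ 89.94°
pole (s+630): 630 + j882 → |·| = √(630²+882²) = √1174824 ≈ 1083.9, ∠ = arctan(882/630) ≈ 54.46°
|H| = 200 / 9.56e+05 ≈ 0.00020921
Gain = 20 log₁₀(0.00020921) ≈ -73.59 dB
∠H = 0.00° − 144.40° = -144.40°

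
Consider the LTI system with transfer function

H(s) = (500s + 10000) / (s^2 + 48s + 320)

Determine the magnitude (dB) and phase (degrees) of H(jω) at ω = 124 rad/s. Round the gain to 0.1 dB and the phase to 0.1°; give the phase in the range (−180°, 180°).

Substitute s = j124:
Numerator: 500(j124) + 10000 = 10000 + j62000
Denominator: (j124)^2 + 48(j124) + 320 = -15056 + j5952
|N| = √(10000² + 62000²) ≈ 62801, ∠N ≈ 80.84°
|D| = √(15056² + 5952²) ≈ 16190, ∠D ≈ 158.43°
|H| = 62801 / 16190 ≈ 3.879
Gain = 20 log₁₀(3.879) ≈ 11.77 dB
∠H = 80.84° − 158.43° = -77.59°

11.8 dB, -77.6°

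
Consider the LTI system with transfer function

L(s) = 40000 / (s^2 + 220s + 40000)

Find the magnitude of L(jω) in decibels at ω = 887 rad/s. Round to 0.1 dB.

At s = jω = j887:
quadratic: (j887)² + 220·j887 + 40000 = -746769 + j195140 → |·| ≈ 7.7184e+05, ∠ ≈ 165.36°
|L| = 40000 / 7.7184e+05 ≈ 0.051824
Gain = 20 log₁₀(0.051824) ≈ -25.71 dB

-25.7 dB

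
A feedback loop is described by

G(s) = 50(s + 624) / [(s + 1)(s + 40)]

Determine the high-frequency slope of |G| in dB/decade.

-20 dB/decade

Each pole contributes −20 dB/decade at high frequency; each zero contributes +20 dB/decade.
Net: 1 zero(s) − 2 pole(s) → -20 dB/decade.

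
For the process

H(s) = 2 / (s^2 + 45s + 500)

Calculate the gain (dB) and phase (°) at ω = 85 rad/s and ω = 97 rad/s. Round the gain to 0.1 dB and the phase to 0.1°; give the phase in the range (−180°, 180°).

ω = 85: -71.8 dB, -150.4°; ω = 97: -73.9 dB, -153.9°

Substitute s = j85:
Numerator: 2 = 2 + j0
Denominator: (j85)^2 + 45(j85) + 500 = -6725 + j3825
|N| = √(2² + 0²) ≈ 2, ∠N ≈ 0.00°
|D| = √(6725² + 3825²) ≈ 7736.7, ∠D ≈ 150.37°
|H| = 2 / 7736.7 ≈ 0.00025851
Gain = 20 log₁₀(0.00025851) ≈ -71.75 dB
∠H = 0.00° − 150.37° = -150.37°

Substitute s = j97:
Numerator: 2 = 2 + j0
Denominator: (j97)^2 + 45(j97) + 500 = -8909 + j4365
|N| = √(2² + 0²) ≈ 2, ∠N ≈ 0.00°
|D| = √(8909² + 4365²) ≈ 9920.9, ∠D ≈ 153.90°
|H| = 2 / 9920.9 ≈ 0.00020159
Gain = 20 log₁₀(0.00020159) ≈ -73.91 dB
∠H = 0.00° − 153.90° = -153.90°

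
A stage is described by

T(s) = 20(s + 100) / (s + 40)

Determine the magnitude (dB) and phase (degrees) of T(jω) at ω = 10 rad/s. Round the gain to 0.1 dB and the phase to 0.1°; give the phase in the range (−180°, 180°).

33.8 dB, -8.3°

At s = jω = j10:
zero (s+100): 100 + j10 → |·| = √(100²+10²) = √10100 ≈ 100.5, ∠ = arctan(10/100) ≈ 5.71°
pole (s+40): 40 + j10 → |·| = √(40²+10²) = √1700 ≈ 41.231, ∠ = arctan(10/40) ≈ 14.04°
|T| = 20 · 100.5 / 41.231 ≈ 48.75
Gain = 20 log₁₀(48.75) ≈ 33.76 dB
∠T = 5.71° − 14.04° = -8.33°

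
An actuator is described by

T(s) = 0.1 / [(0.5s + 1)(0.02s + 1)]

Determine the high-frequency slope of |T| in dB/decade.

Each pole contributes −20 dB/decade at high frequency; each zero contributes +20 dB/decade.
Net: 0 zero(s) − 2 pole(s) → -40 dB/decade.

-40 dB/decade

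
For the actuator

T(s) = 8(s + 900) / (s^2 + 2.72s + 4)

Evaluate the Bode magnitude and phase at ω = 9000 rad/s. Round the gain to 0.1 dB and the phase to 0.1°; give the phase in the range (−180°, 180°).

-61.0 dB, -95.7°

At s = jω = j9000:
zero (s+900): 900 + j9000 → |·| = √(900²+9000²) = √81810000 ≈ 9044.9, ∠ = arctan(9000/900) ≈ 84.29°
quadratic: (j9000)² + 2.72·j9000 + 4 = -80999996 + j24480 → |·| ≈ 8.1e+07, ∠ ≈ 179.98°
|T| = 8 · 9044.9 / 8.1e+07 ≈ 0.00089332
Gain = 20 log₁₀(0.00089332) ≈ -60.98 dB
∠T = 84.29° − 179.98° = -95.69°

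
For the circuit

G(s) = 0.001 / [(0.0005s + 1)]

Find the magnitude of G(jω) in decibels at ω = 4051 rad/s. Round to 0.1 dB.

-67.1 dB

At ω = 4051 rad/s:
pole (1 + j4051·0.0005) = 1 + j2.0255 → |·| ≈ 2.2589, ∠ ≈ 63.72°
|G| = 0.001 · 1 / (2.2589) ≈ 0.00044269
Gain = 20 log₁₀(0.00044269) ≈ -67.08 dB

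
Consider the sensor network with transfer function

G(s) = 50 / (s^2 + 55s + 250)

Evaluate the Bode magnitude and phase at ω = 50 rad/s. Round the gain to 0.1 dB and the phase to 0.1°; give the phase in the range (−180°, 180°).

Substitute s = j50:
Numerator: 50 = 50 + j0
Denominator: (j50)^2 + 55(j50) + 250 = -2250 + j2750
|N| = √(50² + 0²) ≈ 50, ∠N ≈ 0.00°
|D| = √(2250² + 2750²) ≈ 3553.2, ∠D ≈ 129.29°
|G| = 50 / 3553.2 ≈ 0.014072
Gain = 20 log₁₀(0.014072) ≈ -37.03 dB
∠G = 0.00° − 129.29° = -129.29°

-37.0 dB, -129.3°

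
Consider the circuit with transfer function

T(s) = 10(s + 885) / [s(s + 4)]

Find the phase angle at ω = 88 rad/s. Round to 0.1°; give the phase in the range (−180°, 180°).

-171.7°

At s = jω = j88:
zero (s+885): 885 + j88 → |·| = √(885²+88²) = √790969 ≈ 889.36, ∠ = arctan(88/885) ≈ 5.68°
pole (s+4): 4 + j88 → |·| = √(4²+88²) = √7760 ≈ 88.091, ∠ = arctan(88/4) ≈ 87.40°
pole at origin: |s| = 88, ∠ = 90.00° (in denominator)
∠T = 5.68° − 177.40° = -171.72°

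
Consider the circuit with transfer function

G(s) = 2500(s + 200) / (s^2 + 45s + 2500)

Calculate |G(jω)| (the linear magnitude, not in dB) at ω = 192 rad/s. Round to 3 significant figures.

19.6

At s = jω = j192:
zero (s+200): 200 + j192 → |·| = √(200²+192²) = √76864 ≈ 277.24, ∠ = arctan(192/200) ≈ 43.83°
quadratic: (j192)² + 45·j192 + 2500 = -34364 + j8640 → |·| ≈ 35434, ∠ ≈ 165.89°
|G| = 2500 · 277.24 / 35434 ≈ 19.56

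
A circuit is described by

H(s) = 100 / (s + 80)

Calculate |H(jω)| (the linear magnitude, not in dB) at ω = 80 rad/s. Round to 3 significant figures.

At s = jω = j80:
pole (s+80): 80 + j80 → |·| = √(80²+80²) = √12800 ≈ 113.14, ∠ = arctan(80/80) ≈ 45.00°
|H| = 100 / 113.14 ≈ 0.88386

0.884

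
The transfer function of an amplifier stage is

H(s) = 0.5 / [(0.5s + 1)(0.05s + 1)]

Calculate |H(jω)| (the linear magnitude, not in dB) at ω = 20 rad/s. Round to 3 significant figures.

At ω = 20 rad/s:
pole (1 + j20·0.5) = 1 + j10 → |·| ≈ 10.05, ∠ ≈ 84.29°
pole (1 + j20·0.05) = 1 + j1 → |·| ≈ 1.4142, ∠ ≈ 45.00°
|H| = 0.5 · 1 / (10.05 · 1.4142) ≈ 0.03518

0.0352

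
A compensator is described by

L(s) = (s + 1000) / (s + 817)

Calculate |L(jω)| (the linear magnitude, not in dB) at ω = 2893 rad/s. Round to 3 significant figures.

1.02

At s = jω = j2893:
zero (s+1000): 1000 + j2893 → |·| = √(1000²+2893²) = √9369449 ≈ 3061, ∠ = arctan(2893/1000) ≈ 70.93°
pole (s+817): 817 + j2893 → |·| = √(817²+2893²) = √9036938 ≈ 3006.2, ∠ = arctan(2893/817) ≈ 74.23°
|L| = 1 · 3061 / 3006.2 ≈ 1.0182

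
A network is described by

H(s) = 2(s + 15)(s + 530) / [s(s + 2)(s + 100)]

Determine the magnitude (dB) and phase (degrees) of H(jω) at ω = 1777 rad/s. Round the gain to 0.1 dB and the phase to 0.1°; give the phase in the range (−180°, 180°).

At s = jω = j1777:
zero (s+15): 15 + j1777 → |·| = √(15²+1777²) = √3157954 ≈ 1777.1, ∠ = arctan(1777/15) ≈ 89.52°
zero (s+530): 530 + j1777 → |·| = √(530²+1777²) = √3438629 ≈ 1854.4, ∠ = arctan(1777/530) ≈ 73.39°
pole (s+2): 2 + j1777 → |·| = √(2²+1777²) = √3157733 ≈ 1777, ∠ = arctan(1777/2) ≈ 89.94°
pole (s+100): 100 + j1777 → |·| = √(100²+1777²) = √3167729 ≈ 1779.8, ∠ = arctan(1777/100) ≈ 86.78°
pole at origin: |s| = 1777, ∠ = 90.00° (in denominator)
|H| = 2 · 3.2955e+06 / 5.6201e+09 ≈ 0.0011728
Gain = 20 log₁₀(0.0011728) ≈ -58.62 dB
∠H = 162.91° − 266.72° = -103.81°

-58.6 dB, -103.8°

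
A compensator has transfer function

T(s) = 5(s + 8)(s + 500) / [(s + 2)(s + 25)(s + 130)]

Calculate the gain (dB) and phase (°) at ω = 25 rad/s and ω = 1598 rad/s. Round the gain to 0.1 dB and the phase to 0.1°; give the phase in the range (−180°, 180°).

At s = jω = j25:
zero (s+8): 8 + j25 → |·| = √(8²+25²) = √689 ≈ 26.249, ∠ = arctan(25/8) ≈ 72.26°
zero (s+500): 500 + j25 → |·| = √(500²+25²) = √250625 ≈ 500.62, ∠ = arctan(25/500) ≈ 2.86°
pole (s+2): 2 + j25 → |·| = √(2²+25²) = √629 ≈ 25.08, ∠ = arctan(25/2) ≈ 85.43°
pole (s+25): 25 + j25 → |·| = √(25²+25²) = √1250 ≈ 35.355, ∠ = arctan(25/25) ≈ 45.00°
pole (s+130): 130 + j25 → |·| = √(130²+25²) = √17525 ≈ 132.38, ∠ = arctan(25/130) ≈ 10.89°
|T| = 5 · 13141 / 1.1738e+05 ≈ 0.55976
Gain = 20 log₁₀(0.55976) ≈ -5.04 dB
∠T = 75.12° − 141.32° = -66.20°

At s = jω = j1598:
zero (s+8): 8 + j1598 → |·| = √(8²+1598²) = √2553668 ≈ 1598, ∠ = arctan(1598/8) ≈ 89.71°
zero (s+500): 500 + j1598 → |·| = √(500²+1598²) = √2803604 ≈ 1674.4, ∠ = arctan(1598/500) ≈ 72.63°
pole (s+2): 2 + j1598 → |·| = √(2²+1598²) = √2553608 ≈ 1598, ∠ = arctan(1598/2) ≈ 89.93°
pole (s+25): 25 + j1598 → |·| = √(25²+1598²) = √2554229 ≈ 1598.2, ∠ = arctan(1598/25) ≈ 89.10°
pole (s+130): 130 + j1598 → |·| = √(130²+1598²) = √2570504 ≈ 1603.3, ∠ = arctan(1598/130) ≈ 85.35°
|T| = 5 · 2.6757e+06 / 4.0947e+09 ≈ 0.0032673
Gain = 20 log₁₀(0.0032673) ≈ -49.72 dB
∠T = 162.34° − 264.38° = -102.04°

ω = 25: -5.0 dB, -66.2°; ω = 1598: -49.7 dB, -102.0°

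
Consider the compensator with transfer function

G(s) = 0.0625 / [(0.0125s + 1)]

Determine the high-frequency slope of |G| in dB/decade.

Each pole contributes −20 dB/decade at high frequency; each zero contributes +20 dB/decade.
Net: 0 zero(s) − 1 pole(s) → -20 dB/decade.

-20 dB/decade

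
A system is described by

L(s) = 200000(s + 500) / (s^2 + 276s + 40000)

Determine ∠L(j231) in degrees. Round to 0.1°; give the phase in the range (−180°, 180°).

-77.0°

At s = jω = j231:
zero (s+500): 500 + j231 → |·| = √(500²+231²) = √303361 ≈ 550.78, ∠ = arctan(231/500) ≈ 24.80°
quadratic: (j231)² + 276·j231 + 40000 = -13361 + j63756 → |·| ≈ 65141, ∠ ≈ 101.84°
∠L = 24.80° − 101.84° = -77.04°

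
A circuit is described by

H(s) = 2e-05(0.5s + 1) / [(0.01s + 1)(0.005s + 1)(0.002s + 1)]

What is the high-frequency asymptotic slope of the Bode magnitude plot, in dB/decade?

-40 dB/decade

Each pole contributes −20 dB/decade at high frequency; each zero contributes +20 dB/decade.
Net: 1 zero(s) − 3 pole(s) → -40 dB/decade.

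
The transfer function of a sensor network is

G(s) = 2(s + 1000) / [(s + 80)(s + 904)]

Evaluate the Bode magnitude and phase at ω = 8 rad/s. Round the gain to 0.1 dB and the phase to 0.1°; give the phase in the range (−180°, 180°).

At s = jω = j8:
zero (s+1000): 1000 + j8 → |·| = √(1000²+8²) = √1000064 ≈ 1000, ∠ = arctan(8/1000) ≈ 0.46°
pole (s+80): 80 + j8 → |·| = √(80²+8²) = √6464 ≈ 80.399, ∠ = arctan(8/80) ≈ 5.71°
pole (s+904): 904 + j8 → |·| = √(904²+8²) = √817280 ≈ 904.04, ∠ = arctan(8/904) ≈ 0.51°
|G| = 2 · 1000 / 72684 ≈ 0.027516
Gain = 20 log₁₀(0.027516) ≈ -31.21 dB
∠G = 0.46° − 6.22° = -5.76°

-31.2 dB, -5.8°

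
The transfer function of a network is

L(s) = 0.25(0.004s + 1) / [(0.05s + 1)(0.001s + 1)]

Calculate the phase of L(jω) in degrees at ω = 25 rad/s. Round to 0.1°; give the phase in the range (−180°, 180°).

-47.1°

At ω = 25 rad/s:
zero (1 + j25·0.004) = 1 + j0.1 → |·| ≈ 1.005, ∠ ≈ 5.71°
pole (1 + j25·0.05) = 1 + j1.25 → |·| ≈ 1.6008, ∠ ≈ 51.34°
pole (1 + j25·0.001) = 1 + j0.025 → |·| ≈ 1.0003, ∠ ≈ 1.43°
∠L = (5.71°) − (51.34° + 1.43°) = -47.06°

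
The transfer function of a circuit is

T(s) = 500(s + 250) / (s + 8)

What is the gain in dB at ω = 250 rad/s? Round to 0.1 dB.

At s = jω = j250:
zero (s+250): 250 + j250 → |·| = √(250²+250²) = √125000 ≈ 353.55, ∠ = arctan(250/250) ≈ 45.00°
pole (s+8): 8 + j250 → |·| = √(8²+250²) = √62564 ≈ 250.13, ∠ = arctan(250/8) ≈ 88.17°
|T| = 500 · 353.55 / 250.13 ≈ 706.73
Gain = 20 log₁₀(706.73) ≈ 56.99 dB

57.0 dB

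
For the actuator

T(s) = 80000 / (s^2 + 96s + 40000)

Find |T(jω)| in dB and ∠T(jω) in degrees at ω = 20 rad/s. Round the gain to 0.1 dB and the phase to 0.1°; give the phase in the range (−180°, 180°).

6.1 dB, -2.8°

At s = jω = j20:
quadratic: (j20)² + 96·j20 + 40000 = 39600 + j1920 → |·| ≈ 39647, ∠ ≈ 2.78°
|T| = 80000 / 39647 ≈ 2.0178
Gain = 20 log₁₀(2.0178) ≈ 6.10 dB
∠T = 0.00° − 2.78° = -2.78°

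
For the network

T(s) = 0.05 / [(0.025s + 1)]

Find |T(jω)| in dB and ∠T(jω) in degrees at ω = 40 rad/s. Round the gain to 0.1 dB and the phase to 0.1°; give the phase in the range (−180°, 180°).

-29.0 dB, -45.0°

At ω = 40 rad/s:
pole (1 + j40·0.025) = 1 + j1 → |·| ≈ 1.4142, ∠ ≈ 45.00°
|T| = 0.05 · 1 / (1.4142) ≈ 0.035356
Gain = 20 log₁₀(0.035356) ≈ -29.03 dB
∠T = (0°) − (45.00°) = -45.00°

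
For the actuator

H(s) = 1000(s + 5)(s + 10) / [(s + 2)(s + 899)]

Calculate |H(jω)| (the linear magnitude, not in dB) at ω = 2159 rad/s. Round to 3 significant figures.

923

At s = jω = j2159:
zero (s+5): 5 + j2159 → |·| = √(5²+2159²) = √4661306 ≈ 2159, ∠ = arctan(2159/5) ≈ 89.87°
zero (s+10): 10 + j2159 → |·| = √(10²+2159²) = √4661381 ≈ 2159, ∠ = arctan(2159/10) ≈ 89.73°
pole (s+2): 2 + j2159 → |·| = √(2²+2159²) = √4661285 ≈ 2159, ∠ = arctan(2159/2) ≈ 89.95°
pole (s+899): 899 + j2159 → |·| = √(899²+2159²) = √5469482 ≈ 2338.7, ∠ = arctan(2159/899) ≈ 67.39°
|H| = 1000 · 4.6613e+06 / 5.0493e+06 ≈ 923.16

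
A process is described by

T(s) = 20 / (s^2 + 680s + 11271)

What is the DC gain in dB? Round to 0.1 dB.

-55.0 dB

T(0) = 20 / 11271 ≈ 0.0017745
20 log₁₀(0.0017745) ≈ -55.02 dB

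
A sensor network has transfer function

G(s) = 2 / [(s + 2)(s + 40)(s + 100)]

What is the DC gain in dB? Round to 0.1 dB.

-72.0 dB

G(0) = 2 / (2·40·100) = 0.00025
20 log₁₀(0.00025) ≈ -72.04 dB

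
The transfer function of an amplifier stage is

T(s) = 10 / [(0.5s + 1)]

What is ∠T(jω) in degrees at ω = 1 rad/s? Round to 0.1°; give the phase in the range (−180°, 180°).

-26.6°

At ω = 1 rad/s:
pole (1 + j1·0.5) = 1 + j0.5 → |·| ≈ 1.118, ∠ ≈ 26.57°
∠T = (0°) − (26.57°) = -26.57°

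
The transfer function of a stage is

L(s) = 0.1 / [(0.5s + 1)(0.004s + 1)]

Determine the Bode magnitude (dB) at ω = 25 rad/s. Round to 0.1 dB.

At ω = 25 rad/s:
pole (1 + j25·0.5) = 1 + j12.5 → |·| ≈ 12.54, ∠ ≈ 85.43°
pole (1 + j25·0.004) = 1 + j0.1 → |·| ≈ 1.005, ∠ ≈ 5.71°
|L| = 0.1 · 1 / (12.54 · 1.005) ≈ 0.0079348
Gain = 20 log₁₀(0.0079348) ≈ -42.01 dB

-42.0 dB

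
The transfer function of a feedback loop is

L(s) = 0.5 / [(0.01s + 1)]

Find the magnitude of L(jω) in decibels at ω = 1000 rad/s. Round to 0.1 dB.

At ω = 1000 rad/s:
pole (1 + j1000·0.01) = 1 + j10 → |·| ≈ 10.05, ∠ ≈ 84.29°
|L| = 0.5 · 1 / (10.05) ≈ 0.049751
Gain = 20 log₁₀(0.049751) ≈ -26.06 dB

-26.1 dB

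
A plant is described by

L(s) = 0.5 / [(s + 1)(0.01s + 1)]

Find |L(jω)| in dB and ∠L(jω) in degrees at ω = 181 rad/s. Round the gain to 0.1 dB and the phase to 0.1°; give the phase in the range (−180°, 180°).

At ω = 181 rad/s:
pole (1 + j181·1) = 1 + j181 → |·| ≈ 181, ∠ ≈ 89.68°
pole (1 + j181·0.01) = 1 + j1.81 → |·| ≈ 2.0679, ∠ ≈ 61.08°
|L| = 0.5 · 1 / (181 · 2.0679) ≈ 0.0013359
Gain = 20 log₁₀(0.0013359) ≈ -57.48 dB
∠L = (0°) − (89.68° + 61.08°) = -150.76°

-57.5 dB, -150.8°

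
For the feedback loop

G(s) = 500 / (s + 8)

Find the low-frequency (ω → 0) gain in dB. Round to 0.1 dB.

35.9 dB

G(0) = 500 / (8) = 62.5
20 log₁₀(62.5) ≈ 35.92 dB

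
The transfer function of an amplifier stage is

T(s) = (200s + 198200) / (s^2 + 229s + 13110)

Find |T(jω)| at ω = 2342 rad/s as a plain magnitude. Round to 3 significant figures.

Substitute s = j2342:
Numerator: 200(j2342) + 198200 = 198200 + j468400
Denominator: (j2342)^2 + 229(j2342) + 13110 = -5471854 + j536318
|N| = √(198200² + 468400²) ≈ 5.0861e+05, ∠N ≈ 67.06°
|D| = √(5471854² + 536318²) ≈ 5.4981e+06, ∠D ≈ 174.40°
|T| = 5.0861e+05 / 5.4981e+06 ≈ 0.092507

0.0925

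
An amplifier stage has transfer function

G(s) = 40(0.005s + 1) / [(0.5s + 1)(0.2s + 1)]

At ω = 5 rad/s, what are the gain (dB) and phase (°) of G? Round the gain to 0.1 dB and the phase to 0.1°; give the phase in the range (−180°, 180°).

At ω = 5 rad/s:
zero (1 + j5·0.005) = 1 + j0.025 → |·| ≈ 1.0003, ∠ ≈ 1.43°
pole (1 + j5·0.5) = 1 + j2.5 → |·| ≈ 2.6926, ∠ ≈ 68.20°
pole (1 + j5·0.2) = 1 + j1 → |·| ≈ 1.4142, ∠ ≈ 45.00°
|G| = 40 · 1.0003 / (2.6926 · 1.4142) ≈ 10.508
Gain = 20 log₁₀(10.508) ≈ 20.43 dB
∠G = (1.43°) − (68.20° + 45.00°) = -111.77°

20.4 dB, -111.8°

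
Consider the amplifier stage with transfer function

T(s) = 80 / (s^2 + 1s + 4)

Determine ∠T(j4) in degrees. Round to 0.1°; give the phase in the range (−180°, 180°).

At s = jω = j4:
quadratic: (j4)² + 1·j4 + 4 = -12 + j4 → |·| ≈ 12.649, ∠ ≈ 161.57°
∠T = 0.00° − 161.57° = -161.57°

-161.6°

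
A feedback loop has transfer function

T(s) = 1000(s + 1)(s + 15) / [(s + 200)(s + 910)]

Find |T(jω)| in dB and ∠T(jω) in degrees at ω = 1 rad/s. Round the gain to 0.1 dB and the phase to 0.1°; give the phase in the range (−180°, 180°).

At s = jω = j1:
zero (s+1): 1 + j1 → |·| = √(1²+1²) = √2 ≈ 1.4142, ∠ = arctan(1/1) ≈ 45.00°
zero (s+15): 15 + j1 → |·| = √(15²+1²) = √226 ≈ 15.033, ∠ = arctan(1/15) ≈ 3.81°
pole (s+200): 200 + j1 → |·| = √(200²+1²) = √40001 ≈ 200, ∠ = arctan(1/200) ≈ 0.29°
pole (s+910): 910 + j1 → |·| = √(910²+1²) = √828101 ≈ 910, ∠ = arctan(1/910) ≈ 0.06°
|T| = 1000 · 21.26 / 1.82e+05 ≈ 0.11681
Gain = 20 log₁₀(0.11681) ≈ -18.65 dB
∠T = 48.81° − 0.35° = 48.46°

-18.7 dB, 48.5°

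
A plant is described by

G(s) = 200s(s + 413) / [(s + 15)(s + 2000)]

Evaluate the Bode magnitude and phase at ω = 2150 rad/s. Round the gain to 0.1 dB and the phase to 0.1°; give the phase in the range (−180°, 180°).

43.5 dB, 32.5°

At s = jω = j2150:
zero (s+413): 413 + j2150 → |·| = √(413²+2150²) = √4793069 ≈ 2189.3, ∠ = arctan(2150/413) ≈ 79.13°
zero at origin: s = j2150 → |·| = 2150, ∠ = 90.00°
pole (s+15): 15 + j2150 → |·| = √(15²+2150²) = √4622725 ≈ 2150.1, ∠ = arctan(2150/15) ≈ 89.60°
pole (s+2000): 2000 + j2150 → |·| = √(2000²+2150²) = √8622500 ≈ 2936.4, ∠ = arctan(2150/2000) ≈ 47.07°
|G| = 200 · 4.707e+06 / 6.3136e+06 ≈ 149.11
Gain = 20 log₁₀(149.11) ≈ 43.47 dB
∠G = 169.13° − 136.67° = 32.46°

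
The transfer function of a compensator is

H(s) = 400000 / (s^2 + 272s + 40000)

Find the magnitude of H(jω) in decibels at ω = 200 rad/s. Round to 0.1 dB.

17.3 dB

At s = jω = j200:
quadratic: (j200)² + 272·j200 + 40000 = 0 + j54400 → |·| ≈ 54400, ∠ ≈ 90.00°
|H| = 400000 / 54400 ≈ 7.3529
Gain = 20 log₁₀(7.3529) ≈ 17.33 dB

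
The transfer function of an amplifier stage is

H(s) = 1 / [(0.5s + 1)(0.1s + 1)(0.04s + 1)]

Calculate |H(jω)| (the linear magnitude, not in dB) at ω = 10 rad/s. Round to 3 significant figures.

At ω = 10 rad/s:
pole (1 + j10·0.5) = 1 + j5 → |·| ≈ 5.099, ∠ ≈ 78.69°
pole (1 + j10·0.1) = 1 + j1 → |·| ≈ 1.4142, ∠ ≈ 45.00°
pole (1 + j10·0.04) = 1 + j0.4 → |·| ≈ 1.077, ∠ ≈ 21.80°
|H| = 1 · 1 / (5.099 · 1.4142 · 1.077) ≈ 0.12876

0.129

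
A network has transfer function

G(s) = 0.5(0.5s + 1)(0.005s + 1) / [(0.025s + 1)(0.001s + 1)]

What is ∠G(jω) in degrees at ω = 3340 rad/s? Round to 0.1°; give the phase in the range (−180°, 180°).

13.9°

At ω = 3340 rad/s:
zero (1 + j3340·0.5) = 1 + j1670 → |·| ≈ 1670, ∠ ≈ 89.97°
zero (1 + j3340·0.005) = 1 + j16.7 → |·| ≈ 16.73, ∠ ≈ 86.57°
pole (1 + j3340·0.025) = 1 + j83.5 → |·| ≈ 83.506, ∠ ≈ 89.31°
pole (1 + j3340·0.001) = 1 + j3.34 → |·| ≈ 3.4865, ∠ ≈ 73.33°
∠G = (89.97° + 86.57°) − (89.31° + 73.33°) = 13.90°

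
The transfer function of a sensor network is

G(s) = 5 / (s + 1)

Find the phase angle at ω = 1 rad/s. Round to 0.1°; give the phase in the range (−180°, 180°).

At s = jω = j1:
pole (s+1): 1 + j1 → |·| = √(1²+1²) = √2 ≈ 1.4142, ∠ = arctan(1/1) ≈ 45.00°
∠G = 0.00° − 45.00° = -45.00°

-45.0°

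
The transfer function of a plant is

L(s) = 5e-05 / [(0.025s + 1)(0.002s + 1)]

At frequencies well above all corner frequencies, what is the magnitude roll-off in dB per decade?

Each pole contributes −20 dB/decade at high frequency; each zero contributes +20 dB/decade.
Net: 0 zero(s) − 2 pole(s) → -40 dB/decade.

-40 dB/decade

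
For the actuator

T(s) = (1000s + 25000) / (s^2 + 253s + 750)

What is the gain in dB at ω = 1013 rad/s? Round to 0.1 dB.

Substitute s = j1013:
Numerator: 1000(j1013) + 25000 = 25000 + j1013000
Denominator: (j1013)^2 + 253(j1013) + 750 = -1025419 + j256289
|N| = √(25000² + 1013000²) ≈ 1.0133e+06, ∠N ≈ 88.59°
|D| = √(1025419² + 256289²) ≈ 1.057e+06, ∠D ≈ 165.97°
|T| = 1.0133e+06 / 1.057e+06 ≈ 0.95866
Gain = 20 log₁₀(0.95866) ≈ -0.37 dB

-0.4 dB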